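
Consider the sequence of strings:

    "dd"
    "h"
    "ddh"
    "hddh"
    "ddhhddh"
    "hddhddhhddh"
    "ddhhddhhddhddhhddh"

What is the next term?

From term 3 onward, concatenate the second-to-last term with the last: dd·h = ddh, h·ddh = hddh, …
The next term joins hddhddhhddh and ddhhddhhddhddhhddh.

hddhddhhddhddhhddhhddhddhhddh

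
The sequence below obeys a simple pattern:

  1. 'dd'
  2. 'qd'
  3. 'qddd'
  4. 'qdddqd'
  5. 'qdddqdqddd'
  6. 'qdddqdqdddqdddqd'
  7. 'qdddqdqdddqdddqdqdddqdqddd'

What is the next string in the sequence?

qdddqdqdddqdddqdqdddqdqdddqdddqdqdddqdddqd

From term 3 onward, concatenate the last term with the second-to-last: qd·dd = qddd, qddd·qd = qdddqd, …
The next term joins qdddqdqdddqdddqdqdddqdqddd and qdddqdqdddqdddqd.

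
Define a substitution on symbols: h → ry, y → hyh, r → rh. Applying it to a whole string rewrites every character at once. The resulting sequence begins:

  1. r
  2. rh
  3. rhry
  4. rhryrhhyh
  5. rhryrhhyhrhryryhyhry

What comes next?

Applying the rule to each of the 20 symbols of rhryrhhyhrhryryhyhry gives the pieces rh ry rh hyh rh ry ry hyh ry rh ry rh hyh rh hyh ry hyh ry rh hyh, which concatenate to the answer.

rhryrhhyhrhryryhyhryrhryrhhyhrhhyhryhyhryrhhyh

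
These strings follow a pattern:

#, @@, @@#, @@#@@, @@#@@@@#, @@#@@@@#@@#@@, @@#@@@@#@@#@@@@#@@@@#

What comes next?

@@#@@@@#@@#@@@@#@@@@#@@#@@@@#@@#@@

Each term (from the third on) is the previous term followed by the one before it: term 3 = @@·# = @@#.
So term 8 is @@#@@@@#@@#@@@@#@@@@#·@@#@@@@#@@#@@.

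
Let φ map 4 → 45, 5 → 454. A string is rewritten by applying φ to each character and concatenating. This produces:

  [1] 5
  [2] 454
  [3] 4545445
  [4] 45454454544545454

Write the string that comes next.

Replace each of the 17 characters of 45454454544545454 in place — 45 454 45 454 45 45 454 45 454 45 45 454 45 454 45 454 45 — and concatenate.

45454454544545454454544545454454544545445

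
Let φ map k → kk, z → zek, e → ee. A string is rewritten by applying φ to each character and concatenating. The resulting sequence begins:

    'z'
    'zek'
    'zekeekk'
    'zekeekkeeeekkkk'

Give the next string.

Rewriting the 15 symbols of zekeekkeeeekkkk one by one yields zek ee kk ee ee kk kk ee ee ee ee kk kk kk kk; concatenated:

zekeekkeeeekkkkeeeeeeeekkkkkkkk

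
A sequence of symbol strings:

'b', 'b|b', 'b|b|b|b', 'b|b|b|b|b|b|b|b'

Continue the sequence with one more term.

Every step duplicates the string with '|' between the halves.
Doubling b|b|b|b|b|b|b|b with '|' between the halves:

b|b|b|b|b|b|b|b|b|b|b|b|b|b|b|b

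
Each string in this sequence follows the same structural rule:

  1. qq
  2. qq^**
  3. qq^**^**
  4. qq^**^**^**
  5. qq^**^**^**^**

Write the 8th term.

qq^**^**^**^**^**^**^**

Every step adds ^** to the end: s(k+1) = s(k)·^**.
From qq^**^**^**^**, 3 further steps: qq^**^**^**^** → qq^**^**^**^**^** → qq^**^**^**^**^**^** → (answer).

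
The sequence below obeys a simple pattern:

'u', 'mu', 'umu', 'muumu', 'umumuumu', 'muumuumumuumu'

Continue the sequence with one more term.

This is a Fibonacci-style word recurrence s(k) = s(k−2)·s(k−1): e.g. u·mu = umu.
Continuing: umumuumu · muumuumumuumu gives term 7.

umumuumumuumuumumuumu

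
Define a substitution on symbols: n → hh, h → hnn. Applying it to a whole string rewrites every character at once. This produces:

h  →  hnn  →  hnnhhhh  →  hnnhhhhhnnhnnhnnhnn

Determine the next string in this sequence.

Rewriting the 19 symbols of hnnhhhhhnnhnnhnnhnn one by one yields hnn hh hh hnn hnn hnn hnn hnn hh hh hnn hh hh hnn hh hh hnn hh hh; concatenated:

hnnhhhhhnnhnnhnnhnnhnnhhhhhnnhhhhhnnhhhhhnnhhhh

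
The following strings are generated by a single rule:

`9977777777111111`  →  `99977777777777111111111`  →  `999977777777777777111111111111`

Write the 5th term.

99999977777777777777777777111111111111111111

Reading off run lengths: 9 runs 2, 3, 4; 7 runs 8, 11, 14; 1 runs 6, 9, 12 — each is linear in n, where the shown terms are n = 2, 3, 4.
For term 5, n = 6, so the run lengths are 6, 20, 18.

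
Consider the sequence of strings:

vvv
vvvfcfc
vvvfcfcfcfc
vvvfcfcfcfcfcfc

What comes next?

vvvfcfcfcfcfcfcfcfc

Every step adds fcfc to the end: s(k+1) = s(k)·fcfc.
So the next term is vvvfcfcfcfcfcfc·fcfc.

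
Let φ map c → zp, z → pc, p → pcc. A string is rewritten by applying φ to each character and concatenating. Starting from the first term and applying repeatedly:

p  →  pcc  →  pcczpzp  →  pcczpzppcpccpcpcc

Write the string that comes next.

Rewriting the 17 symbols of pcczpzppcpccpcpcc one by one yields pcc zp zp pc pcc pc pcc pcc zp pcc zp zp pcc zp pcc zp zp; concatenated:

pcczpzppcpccpcpccpcczppcczpzppcczppcczpzp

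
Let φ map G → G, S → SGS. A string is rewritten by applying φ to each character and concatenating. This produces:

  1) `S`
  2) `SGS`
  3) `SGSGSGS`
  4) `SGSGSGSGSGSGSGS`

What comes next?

SGSGSGSGSGSGSGSGSGSGSGSGSGSGSGS

φ(SGSGSGSGSGSGSGS) expands symbol-by-symbol to SGS G SGS G SGS G SGS G SGS G SGS G SGS G SGS; joining the 15 pieces gives the next term.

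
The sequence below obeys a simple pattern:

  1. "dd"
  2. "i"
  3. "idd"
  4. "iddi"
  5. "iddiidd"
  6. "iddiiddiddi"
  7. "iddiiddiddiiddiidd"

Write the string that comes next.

iddiiddiddiiddiiddiddiiddiddi

From term 3 onward, concatenate the last term with the second-to-last: i·dd = idd, idd·i = iddi, …
Continuing: iddiiddiddiiddiidd · iddiiddiddi gives term 8.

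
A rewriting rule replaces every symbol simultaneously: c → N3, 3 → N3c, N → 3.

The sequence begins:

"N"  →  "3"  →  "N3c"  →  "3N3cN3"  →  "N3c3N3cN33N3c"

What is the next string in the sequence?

3N3cN3N3c3N3cN33N3cN3c3N3cN3

φ(N3c3N3cN33N3c) expands symbol-by-symbol to 3 N3c N3 N3c 3 N3c N3 3 N3c N3c 3 N3c N3; joining the 13 pieces gives the next term.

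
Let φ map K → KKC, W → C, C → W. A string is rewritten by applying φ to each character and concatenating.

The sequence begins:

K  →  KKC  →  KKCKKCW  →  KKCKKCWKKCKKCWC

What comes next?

φ(KKCKKCWKKCKKCWC) expands symbol-by-symbol to KKC KKC W KKC KKC W C KKC KKC W KKC KKC W C W; joining the 15 pieces gives the next term.

KKCKKCWKKCKKCWCKKCKKCWKKCKKCWCW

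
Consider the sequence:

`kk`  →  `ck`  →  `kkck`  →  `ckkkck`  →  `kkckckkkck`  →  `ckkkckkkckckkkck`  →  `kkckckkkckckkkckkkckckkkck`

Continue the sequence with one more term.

From term 3 onward, concatenate the second-to-last term with the last: kk·ck = kkck, ck·kkck = ckkkck, …
The next term joins ckkkckkkckckkkck and kkckckkkckckkkckkkckckkkck.

ckkkckkkckckkkckkkckckkkckckkkckkkckckkkck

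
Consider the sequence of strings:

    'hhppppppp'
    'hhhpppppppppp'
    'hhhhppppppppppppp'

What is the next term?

hhhhhpppppppppppppppp

Term n consists of n h's, followed by 3n+1 p's, where the shown terms are n = 2, 3, 4.
Setting n = 5 gives 5, 16 characters in each block.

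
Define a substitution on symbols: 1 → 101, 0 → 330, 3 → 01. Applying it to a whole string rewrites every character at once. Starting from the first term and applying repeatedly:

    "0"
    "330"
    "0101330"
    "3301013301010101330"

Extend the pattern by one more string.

Replace each of the 19 characters of 3301013301010101330 in place — 01 01 330 101 330 101 01 01 330 101 330 101 330 101 330 101 01 01 330 — and concatenate.

010133010133010101013301013301013301013301010101330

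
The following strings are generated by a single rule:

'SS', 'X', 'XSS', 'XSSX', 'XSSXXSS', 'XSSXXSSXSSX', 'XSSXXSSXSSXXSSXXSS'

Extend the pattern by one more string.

XSSXXSSXSSXXSSXXSSXSSXXSSXSSX

From term 3 onward, concatenate the last term with the second-to-last: X·SS = XSS, XSS·X = XSSX, …
Continuing: XSSXXSSXSSXXSSXXSS · XSSXXSSXSSX gives term 8.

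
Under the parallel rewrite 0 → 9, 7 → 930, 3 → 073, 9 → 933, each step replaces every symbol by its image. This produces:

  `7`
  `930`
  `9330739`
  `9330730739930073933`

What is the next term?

9330730739930073993007393393307399930073933073073

Replace each of the 19 characters of 9330730739930073933 in place — 933 073 073 9 930 073 9 930 073 933 933 073 9 9 930 073 933 073 073 — and concatenate.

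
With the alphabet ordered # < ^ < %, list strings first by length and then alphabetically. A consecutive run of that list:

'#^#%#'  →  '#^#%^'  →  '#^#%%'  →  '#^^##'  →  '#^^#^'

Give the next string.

The successor of #^^#^ increments the rightmost position that isn't already % and resets every position after it to #.

#^^#%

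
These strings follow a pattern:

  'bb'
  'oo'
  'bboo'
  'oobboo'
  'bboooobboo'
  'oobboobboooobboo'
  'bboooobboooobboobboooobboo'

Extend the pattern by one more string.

oobboobboooobboobboooobboooobboobboooobboo

Each term (from the third on) is the two preceding terms concatenated in order: term 3 = bb·oo = bboo.
So term 8 is oobboobboooobboo·bboooobboooobboobboooobboo.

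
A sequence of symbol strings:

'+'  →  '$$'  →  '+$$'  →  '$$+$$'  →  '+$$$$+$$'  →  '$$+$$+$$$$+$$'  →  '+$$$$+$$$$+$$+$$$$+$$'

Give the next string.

$$+$$+$$$$+$$+$$$$+$$$$+$$+$$$$+$$

This is a Fibonacci-style word recurrence s(k) = s(k−2)·s(k−1): e.g. +·$$ = +$$.
The next term joins $$+$$+$$$$+$$ and +$$$$+$$$$+$$+$$$$+$$.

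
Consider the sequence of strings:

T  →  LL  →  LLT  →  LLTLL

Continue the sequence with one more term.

LLTLLLLT

Each term (from the third on) is the previous term followed by the one before it: term 3 = LL·T = LLT.
The next term joins LLTLL and LLT.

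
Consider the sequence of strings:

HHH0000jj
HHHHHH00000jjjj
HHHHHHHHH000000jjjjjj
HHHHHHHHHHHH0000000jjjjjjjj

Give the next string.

Reading off run lengths: H runs 3, 6, 9, 12; 0 runs 4, 5, 6, 7; j runs 2, 4, 6, 8 — each is linear in n (n = 1, 2, …).
Setting n = 5 gives 15, 8, 10 characters in each block.

HHHHHHHHHHHHHHH00000000jjjjjjjjjj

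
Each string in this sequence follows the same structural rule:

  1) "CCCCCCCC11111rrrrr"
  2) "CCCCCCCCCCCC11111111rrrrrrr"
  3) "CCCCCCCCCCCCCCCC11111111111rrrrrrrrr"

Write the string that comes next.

Term n consists of 4n C's, followed by 3n-1 1's, followed by 2n+1 r's, where the shown terms are n = 2, 3, 4.
For the next term, n = 5, so the run lengths are 20, 14, 11.

CCCCCCCCCCCCCCCCCCCC11111111111111rrrrrrrrrrr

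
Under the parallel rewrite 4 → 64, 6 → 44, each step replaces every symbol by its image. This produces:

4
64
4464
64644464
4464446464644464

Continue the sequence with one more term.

64644464646444644464446464644464

φ(4464446464644464) expands symbol-by-symbol to 64 64 44 64 64 64 44 64 44 64 44 64 64 64 44 64; joining the 16 pieces gives the next term.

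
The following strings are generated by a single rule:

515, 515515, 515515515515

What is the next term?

515515515515515515515515

Each string is two copies of the previous one concatenated.
One more doubling of 515515515515 gives the answer.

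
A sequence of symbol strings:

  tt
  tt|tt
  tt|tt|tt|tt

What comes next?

Every step duplicates the string with '|' between the halves.
So the next term is two copies of tt|tt|tt|tt with '|' between the halves.

tt|tt|tt|tt|tt|tt|tt|tt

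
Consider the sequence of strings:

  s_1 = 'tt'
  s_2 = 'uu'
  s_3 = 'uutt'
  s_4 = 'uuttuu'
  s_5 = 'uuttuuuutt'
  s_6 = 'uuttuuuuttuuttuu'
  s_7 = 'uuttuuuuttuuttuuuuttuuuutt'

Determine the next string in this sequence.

uuttuuuuttuuttuuuuttuuuuttuuttuuuuttuuttuu

From term 3 onward, concatenate the last term with the second-to-last: uu·tt = uutt, uutt·uu = uuttuu, …
Continuing: uuttuuuuttuuttuuuuttuuuutt · uuttuuuuttuuttuu gives term 8.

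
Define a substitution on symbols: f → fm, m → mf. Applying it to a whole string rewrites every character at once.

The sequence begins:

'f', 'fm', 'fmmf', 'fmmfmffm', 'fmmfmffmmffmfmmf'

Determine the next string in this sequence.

Rewriting the 16 symbols of fmmfmffmmffmfmmf one by one yields fm mf mf fm mf fm fm mf mf fm fm mf fm mf mf fm; concatenated:

fmmfmffmmffmfmmfmffmfmmffmmfmffm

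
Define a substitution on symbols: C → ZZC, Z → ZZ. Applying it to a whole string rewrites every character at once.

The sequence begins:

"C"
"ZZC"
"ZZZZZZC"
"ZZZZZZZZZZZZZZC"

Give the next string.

φ(ZZZZZZZZZZZZZZC) expands symbol-by-symbol to ZZ ZZ ZZ ZZ ZZ ZZ ZZ ZZ ZZ ZZ ZZ ZZ ZZ ZZ ZZC; joining the 15 pieces gives the next term.

ZZZZZZZZZZZZZZZZZZZZZZZZZZZZZZC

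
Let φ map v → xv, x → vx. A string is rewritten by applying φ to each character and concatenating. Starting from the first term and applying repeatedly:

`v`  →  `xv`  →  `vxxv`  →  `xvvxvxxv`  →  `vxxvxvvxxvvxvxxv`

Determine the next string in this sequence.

φ(vxxvxvvxxvvxvxxv) expands symbol-by-symbol to xv vx vx xv vx xv xv vx vx xv xv vx xv vx vx xv; joining the 16 pieces gives the next term.

xvvxvxxvvxxvxvvxvxxvxvvxxvvxvxxv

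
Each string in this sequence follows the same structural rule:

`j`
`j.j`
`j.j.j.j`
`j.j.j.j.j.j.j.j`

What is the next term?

j.j.j.j.j.j.j.j.j.j.j.j.j.j.j.j

s(k+1) = s(k)·.·s(k) — each term doubles the last with '.' between the halves.
One more doubling of j.j.j.j.j.j.j.j gives the answer.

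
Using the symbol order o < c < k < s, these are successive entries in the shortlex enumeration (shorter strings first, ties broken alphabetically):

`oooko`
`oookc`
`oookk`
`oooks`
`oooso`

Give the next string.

The successor of oooso increments the rightmost position that isn't already s and resets every position after it to o.

ooosc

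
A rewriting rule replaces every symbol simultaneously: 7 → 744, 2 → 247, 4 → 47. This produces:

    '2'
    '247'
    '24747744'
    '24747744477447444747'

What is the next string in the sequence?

2474774447744744474747744744474774447474774447744

Applying the rule to each of the 20 symbols of 24747744477447444747 gives the pieces 247 47 744 47 744 744 47 47 47 744 744 47 47 744 47 47 47 744 47 744, which concatenate to the answer.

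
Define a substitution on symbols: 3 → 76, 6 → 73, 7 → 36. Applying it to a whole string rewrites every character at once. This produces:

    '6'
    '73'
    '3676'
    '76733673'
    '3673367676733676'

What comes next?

76733676767336733673367676733673

φ(3673367676733676) expands symbol-by-symbol to 76 73 36 76 76 73 36 73 36 73 36 76 76 73 36 73; joining the 16 pieces gives the next term.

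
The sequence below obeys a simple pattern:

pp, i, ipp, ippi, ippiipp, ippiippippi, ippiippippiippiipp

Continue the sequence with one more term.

ippiippippiippiippippiippippi

This is a Fibonacci-style word recurrence s(k) = s(k−1)·s(k−2): e.g. i·pp = ipp.
Continuing: ippiippippiippiipp · ippiippippi gives term 8.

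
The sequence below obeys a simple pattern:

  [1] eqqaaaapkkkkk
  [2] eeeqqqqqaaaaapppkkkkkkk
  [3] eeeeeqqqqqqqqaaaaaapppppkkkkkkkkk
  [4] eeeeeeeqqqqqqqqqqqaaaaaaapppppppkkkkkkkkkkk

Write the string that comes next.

Reading off run lengths: e runs 1, 3, 5, 7; q runs 2, 5, 8, 11; a runs 4, 5, 6, 7; p runs 1, 3, 5, 7; k runs 5, 7, 9, 11 — each is linear in n (n = 1, 2, …).
Setting n = 5 gives 9, 14, 8, 9, 13 characters in each block.

eeeeeeeeeqqqqqqqqqqqqqqaaaaaaaapppppppppkkkkkkkkkkkkk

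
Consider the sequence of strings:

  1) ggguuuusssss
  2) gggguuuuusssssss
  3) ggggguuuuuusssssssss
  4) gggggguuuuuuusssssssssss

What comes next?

ggggggguuuuuuuusssssssssssss

Reading off run lengths: g runs 3, 4, 5, 6; u runs 4, 5, 6, 7; s runs 5, 7, 9, 11 — each is linear in n, where the shown terms are n = 3, 4, 5, 6.
At n = 7 the blocks have lengths 7, 8, 13.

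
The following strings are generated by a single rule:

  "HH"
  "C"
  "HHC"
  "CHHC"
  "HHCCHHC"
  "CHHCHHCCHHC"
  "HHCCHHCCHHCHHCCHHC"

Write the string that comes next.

CHHCHHCCHHCHHCCHHCCHHCHHCCHHC

Each term (from the third on) is the two preceding terms concatenated in order: term 3 = HH·C = HHC.
So term 8 is CHHCHHCCHHC·HHCCHHCCHHCHHCCHHC.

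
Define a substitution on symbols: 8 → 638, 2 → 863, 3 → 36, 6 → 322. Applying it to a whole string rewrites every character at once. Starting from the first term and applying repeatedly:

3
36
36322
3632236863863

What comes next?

Rewriting the 13 symbols of 3632236863863 one by one yields 36 322 36 863 863 36 322 638 322 36 638 322 36; concatenated:

3632236863863363226383223663832236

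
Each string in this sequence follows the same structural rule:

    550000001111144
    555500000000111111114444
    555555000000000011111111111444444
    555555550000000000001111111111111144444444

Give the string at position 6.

555555555555000000000000000011111111111111111111444444444444

The n-th term is 2n-2 5's then 2n+2 0's then 3n-1 1's then 2n-2 4's, where the shown terms are n = 2, 3, 4, 5.
Setting n = 7 gives 12, 16, 20, 12 characters in each block.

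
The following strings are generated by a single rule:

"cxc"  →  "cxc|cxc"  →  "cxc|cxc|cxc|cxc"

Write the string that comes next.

cxc|cxc|cxc|cxc|cxc|cxc|cxc|cxc

Every step duplicates the string with '|' between the halves.
One more doubling of cxc|cxc|cxc|cxc gives the answer.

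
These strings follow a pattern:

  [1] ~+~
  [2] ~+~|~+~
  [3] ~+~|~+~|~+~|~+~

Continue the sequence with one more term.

~+~|~+~|~+~|~+~|~+~|~+~|~+~|~+~

Every step duplicates the string with '|' between the halves.
One more doubling of ~+~|~+~|~+~|~+~ gives the answer.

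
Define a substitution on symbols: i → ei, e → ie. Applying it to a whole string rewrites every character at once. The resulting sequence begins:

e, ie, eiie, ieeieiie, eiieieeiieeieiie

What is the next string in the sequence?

ieeieiieeiieieeieiieieeiieeieiie

Applying the rule to each of the 16 symbols of eiieieeiieeieiie gives the pieces ie ei ei ie ei ie ie ei ei ie ie ei ie ei ei ie, which concatenate to the answer.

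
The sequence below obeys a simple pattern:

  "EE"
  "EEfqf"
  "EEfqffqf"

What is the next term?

The strings grow by a fixed suffix fqf each time.
So the next term is EEfqffqf·fqf.

EEfqffqffqf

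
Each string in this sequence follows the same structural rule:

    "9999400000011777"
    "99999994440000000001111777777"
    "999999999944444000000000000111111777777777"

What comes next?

Term n consists of 3n+1 9's, followed by 2n-1 4's, followed by 3n+3 0's, followed by 2n 1's, followed by 3n 7's (n = 1, 2, …).
At n = 4 the blocks have lengths 13, 7, 15, 8, 12.

9999999999999444444400000000000000011111111777777777777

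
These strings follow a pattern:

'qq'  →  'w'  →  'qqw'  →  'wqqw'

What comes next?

This is a Fibonacci-style word recurrence s(k) = s(k−2)·s(k−1): e.g. qq·w = qqw.
The next term joins qqw and wqqw.

qqwwqqw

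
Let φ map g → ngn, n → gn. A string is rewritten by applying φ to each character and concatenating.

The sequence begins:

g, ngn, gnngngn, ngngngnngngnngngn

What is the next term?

Rewriting the 17 symbols of ngngngnngngnngngn one by one yields gn ngn gn ngn gn ngn gn gn ngn gn ngn gn gn ngn gn ngn gn; concatenated:

gnngngnngngnngngngnngngnngngngnngngnngngn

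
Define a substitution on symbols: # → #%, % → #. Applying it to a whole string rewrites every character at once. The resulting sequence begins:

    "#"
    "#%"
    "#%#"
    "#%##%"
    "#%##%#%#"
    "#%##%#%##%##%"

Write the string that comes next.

Rewriting the 13 symbols of #%##%#%##%##% one by one yields #% # #% #% # #% # #% #% # #% #% #; concatenated:

#%##%#%##%##%#%##%#%#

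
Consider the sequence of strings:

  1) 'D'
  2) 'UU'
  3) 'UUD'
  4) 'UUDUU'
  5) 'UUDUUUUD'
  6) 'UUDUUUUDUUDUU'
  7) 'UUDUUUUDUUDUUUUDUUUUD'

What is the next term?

UUDUUUUDUUDUUUUDUUUUDUUDUUUUDUUDUU

This is a Fibonacci-style word recurrence s(k) = s(k−1)·s(k−2): e.g. UU·D = UUD.
The next term joins UUDUUUUDUUDUUUUDUUUUD and UUDUUUUDUUDUU.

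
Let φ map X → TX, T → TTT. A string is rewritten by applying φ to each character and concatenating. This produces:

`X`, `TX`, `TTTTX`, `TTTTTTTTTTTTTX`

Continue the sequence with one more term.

Rewriting the 14 symbols of TTTTTTTTTTTTTX one by one yields TTT TTT TTT TTT TTT TTT TTT TTT TTT TTT TTT TTT TTT TX; concatenated:

TTTTTTTTTTTTTTTTTTTTTTTTTTTTTTTTTTTTTTTTX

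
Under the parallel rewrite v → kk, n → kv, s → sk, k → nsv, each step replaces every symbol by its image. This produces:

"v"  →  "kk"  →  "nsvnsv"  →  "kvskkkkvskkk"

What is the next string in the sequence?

Apply φ to kvskkkkvskkk symbol by symbol: k→nsv, v→kk, s→sk, k→nsv, k→nsv, k→nsv, k→nsv, v→kk, s→sk, k→nsv, k→nsv, k→nsv; joined: nsv kk sk nsv nsv nsv nsv kk sk nsv nsv nsv.

nsvkksknsvnsvnsvnsvkksknsvnsvnsv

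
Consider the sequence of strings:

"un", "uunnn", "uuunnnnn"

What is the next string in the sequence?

Term n consists of n u's, followed by 2n-1 n's (n = 1, 2, …).
At n = 4 the blocks have lengths 4, 7.

uuuunnnnnnn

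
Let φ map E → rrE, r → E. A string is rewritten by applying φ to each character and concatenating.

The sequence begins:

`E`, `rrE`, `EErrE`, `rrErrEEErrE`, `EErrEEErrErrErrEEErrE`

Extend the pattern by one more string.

φ(EErrEEErrErrErrEEErrE) expands symbol-by-symbol to rrE rrE E E rrE rrE rrE E E rrE E E rrE E E rrE rrE rrE E E rrE; joining the 21 pieces gives the next term.

rrErrEEErrErrErrEEErrEEErrEEErrErrErrEEErrE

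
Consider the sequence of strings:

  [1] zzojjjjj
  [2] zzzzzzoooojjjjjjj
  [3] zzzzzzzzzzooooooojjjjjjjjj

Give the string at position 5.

The n-th term is 4n-2 z's then 3n-2 o's then 2n+3 j's (n = 1, 2, …).
For term 5, n = 5, so the run lengths are 18, 13, 13.

zzzzzzzzzzzzzzzzzzooooooooooooojjjjjjjjjjjjj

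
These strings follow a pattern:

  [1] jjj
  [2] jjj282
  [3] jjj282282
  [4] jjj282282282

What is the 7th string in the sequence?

The strings grow by a fixed suffix 282 each time.
From jjj282282282, 3 further steps: jjj282282282 → jjj282282282282 → jjj282282282282282 → (answer).

jjj282282282282282282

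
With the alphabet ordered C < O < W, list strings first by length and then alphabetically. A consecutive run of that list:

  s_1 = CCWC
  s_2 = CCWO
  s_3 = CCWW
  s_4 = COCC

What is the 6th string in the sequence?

COCW

Advancing 2 positions from COCC through COCC → COCO reaches term 6.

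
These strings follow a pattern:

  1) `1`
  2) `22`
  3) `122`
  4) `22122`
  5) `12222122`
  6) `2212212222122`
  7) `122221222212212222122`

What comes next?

2212212222122122221222212212222122

This is a Fibonacci-style word recurrence s(k) = s(k−2)·s(k−1): e.g. 1·22 = 122.
So term 8 is 2212212222122·122221222212212222122.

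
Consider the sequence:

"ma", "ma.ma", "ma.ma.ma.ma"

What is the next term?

ma.ma.ma.ma.ma.ma.ma.ma

Every step duplicates the string with '.' between the halves.
So the next term is two copies of ma.ma.ma.ma with '.' between the halves.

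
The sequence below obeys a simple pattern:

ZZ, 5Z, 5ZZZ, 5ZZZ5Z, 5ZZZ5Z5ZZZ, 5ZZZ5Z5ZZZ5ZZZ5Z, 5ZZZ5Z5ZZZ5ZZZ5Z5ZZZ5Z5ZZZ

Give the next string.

This is a Fibonacci-style word recurrence s(k) = s(k−1)·s(k−2): e.g. 5Z·ZZ = 5ZZZ.
The next term joins 5ZZZ5Z5ZZZ5ZZZ5Z5ZZZ5Z5ZZZ and 5ZZZ5Z5ZZZ5ZZZ5Z.

5ZZZ5Z5ZZZ5ZZZ5Z5ZZZ5Z5ZZZ5ZZZ5Z5ZZZ5ZZZ5Z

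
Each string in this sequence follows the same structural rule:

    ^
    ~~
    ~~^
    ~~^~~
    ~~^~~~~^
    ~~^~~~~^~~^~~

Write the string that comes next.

~~^~~~~^~~^~~~~^~~~~^

Each term (from the third on) is the previous term followed by the one before it: term 3 = ~~·^ = ~~^.
Continuing: ~~^~~~~^~~^~~ · ~~^~~~~^ gives term 7.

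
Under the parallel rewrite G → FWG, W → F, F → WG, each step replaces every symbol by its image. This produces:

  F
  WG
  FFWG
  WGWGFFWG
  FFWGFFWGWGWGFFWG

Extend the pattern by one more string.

Rewriting the 16 symbols of FFWGFFWGWGWGFFWG one by one yields WG WG F FWG WG WG F FWG F FWG F FWG WG WG F FWG; concatenated:

WGWGFFWGWGWGFFWGFFWGFFWGWGWGFFWG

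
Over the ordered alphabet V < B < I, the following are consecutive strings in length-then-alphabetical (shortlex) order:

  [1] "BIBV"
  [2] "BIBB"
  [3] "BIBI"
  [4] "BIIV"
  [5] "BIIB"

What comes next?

BIII

Treat BIIB as a base-3 numeral over the given alphabet and add one, carrying through any trailing I's.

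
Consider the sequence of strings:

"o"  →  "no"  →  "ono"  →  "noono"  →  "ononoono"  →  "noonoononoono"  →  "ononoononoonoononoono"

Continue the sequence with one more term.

noonoononoonoononoononoonoononoono

This is a Fibonacci-style word recurrence s(k) = s(k−2)·s(k−1): e.g. o·no = ono.
So term 8 is noonoononoono·ononoononoonoononoono.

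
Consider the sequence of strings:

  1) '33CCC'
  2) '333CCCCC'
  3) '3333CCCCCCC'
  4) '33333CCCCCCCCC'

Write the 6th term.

Each string has the form 3^{n+1} C^{2n+1} (n = 1, 2, …).
At n = 6 the blocks have lengths 7, 13.

3333333CCCCCCCCCCCCC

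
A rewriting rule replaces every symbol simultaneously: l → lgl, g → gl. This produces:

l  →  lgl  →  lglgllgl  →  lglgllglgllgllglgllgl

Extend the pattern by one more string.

lglgllglgllgllglgllglgllgllglgllgllglgllglgllgllglgllgl

Applying the rule to each of the 21 symbols of lglgllglgllgllglgllgl gives the pieces lgl gl lgl gl lgl lgl gl lgl gl lgl lgl gl lgl lgl gl lgl gl lgl lgl gl lgl, which concatenate to the answer.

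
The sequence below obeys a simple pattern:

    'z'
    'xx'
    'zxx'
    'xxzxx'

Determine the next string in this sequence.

This is a Fibonacci-style word recurrence s(k) = s(k−2)·s(k−1): e.g. z·xx = zxx.
So term 5 is zxx·xxzxx.

zxxxxzxx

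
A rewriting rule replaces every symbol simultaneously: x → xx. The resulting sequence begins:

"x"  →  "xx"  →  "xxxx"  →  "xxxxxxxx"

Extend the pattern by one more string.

xxxxxxxxxxxxxxxx

Rewriting each symbol of xxxxxxxx: x→xx, x→xx, x→xx, x→xx, x→xx, x→xx, x→xx, x→xx, which concatenates to xx xx xx xx xx xx xx xx.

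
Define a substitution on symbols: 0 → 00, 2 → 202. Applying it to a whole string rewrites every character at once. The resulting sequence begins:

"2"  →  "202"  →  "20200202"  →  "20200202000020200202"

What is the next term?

Applying the rule to each of the 20 symbols of 20200202000020200202 gives the pieces 202 00 202 00 00 202 00 202 00 00 00 00 202 00 202 00 00 202 00 202, which concatenate to the answer.

202002020000202002020000000020200202000020200202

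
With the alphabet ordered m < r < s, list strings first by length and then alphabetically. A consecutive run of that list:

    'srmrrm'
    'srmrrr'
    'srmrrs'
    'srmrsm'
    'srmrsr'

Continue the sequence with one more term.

Treat srmrsr as a base-3 numeral over the given alphabet and add one, carrying through any trailing s's.

srmrss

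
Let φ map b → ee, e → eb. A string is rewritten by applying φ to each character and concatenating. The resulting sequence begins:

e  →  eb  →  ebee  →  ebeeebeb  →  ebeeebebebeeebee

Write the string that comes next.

ebeeebebebeeebeeebeeebebebeeebeb

φ(ebeeebebebeeebee) expands symbol-by-symbol to eb ee eb eb eb ee eb ee eb ee eb eb eb ee eb eb; joining the 16 pieces gives the next term.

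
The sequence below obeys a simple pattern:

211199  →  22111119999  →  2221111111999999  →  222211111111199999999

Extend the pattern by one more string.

Term n consists of n 2's, followed by 2n+1 1's, followed by 2n 9's (n = 1, 2, …).
For the next term, n = 5, so the run lengths are 5, 11, 10.

22222111111111119999999999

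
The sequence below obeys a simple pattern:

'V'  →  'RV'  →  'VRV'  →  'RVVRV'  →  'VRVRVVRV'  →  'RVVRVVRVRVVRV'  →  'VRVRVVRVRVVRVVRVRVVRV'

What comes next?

RVVRVVRVRVVRVVRVRVVRVRVVRVVRVRVVRV

Each term (from the third on) is the two preceding terms concatenated in order: term 3 = V·RV = VRV.
The next term joins RVVRVVRVRVVRV and VRVRVVRVRVVRVVRVRVVRV.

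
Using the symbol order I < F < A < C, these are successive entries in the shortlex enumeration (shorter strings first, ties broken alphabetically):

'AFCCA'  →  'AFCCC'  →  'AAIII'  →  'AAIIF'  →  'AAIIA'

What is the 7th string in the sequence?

AAIFI

Continuing the enumeration 2 steps past AAIIA: AAIIA → AAIIC → (answer).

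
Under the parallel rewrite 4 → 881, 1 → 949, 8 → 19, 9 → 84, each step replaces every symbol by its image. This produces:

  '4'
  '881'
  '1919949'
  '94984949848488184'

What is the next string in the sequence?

Rewriting the 17 symbols of 94984949848488184 one by one yields 84 881 84 19 881 84 881 84 19 881 19 881 19 19 949 19 881; concatenated:

84881841988184881841988119881191994919881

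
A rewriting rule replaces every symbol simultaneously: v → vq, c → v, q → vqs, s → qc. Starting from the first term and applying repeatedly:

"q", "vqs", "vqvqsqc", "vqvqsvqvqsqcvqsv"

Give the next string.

Replace each of the 16 characters of vqvqsvqvqsqcvqsv in place — vq vqs vq vqs qc vq vqs vq vqs qc vqs v vq vqs qc vq — and concatenate.

vqvqsvqvqsqcvqvqsvqvqsqcvqsvvqvqsqcvq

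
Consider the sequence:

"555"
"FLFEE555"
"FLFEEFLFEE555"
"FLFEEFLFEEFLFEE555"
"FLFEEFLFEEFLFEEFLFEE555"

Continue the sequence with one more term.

FLFEEFLFEEFLFEEFLFEEFLFEE555

Every step adds FLFEE at the front: s(k+1) = FLFEE·s(k).
So the next term is FLFEE·FLFEEFLFEEFLFEEFLFEE555.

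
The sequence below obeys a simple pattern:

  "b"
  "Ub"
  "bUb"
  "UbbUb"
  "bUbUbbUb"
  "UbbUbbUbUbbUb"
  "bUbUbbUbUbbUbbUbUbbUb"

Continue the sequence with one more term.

This is a Fibonacci-style word recurrence s(k) = s(k−2)·s(k−1): e.g. b·Ub = bUb.
So term 8 is UbbUbbUbUbbUb·bUbUbbUbUbbUbbUbUbbUb.

UbbUbbUbUbbUbbUbUbbUbUbbUbbUbUbbUb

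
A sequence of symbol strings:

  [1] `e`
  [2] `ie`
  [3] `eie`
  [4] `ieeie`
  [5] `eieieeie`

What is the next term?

From term 3 onward, concatenate the second-to-last term with the last: e·ie = eie, ie·eie = ieeie, …
Continuing: ieeie · eieieeie gives term 6.

ieeieeieieeie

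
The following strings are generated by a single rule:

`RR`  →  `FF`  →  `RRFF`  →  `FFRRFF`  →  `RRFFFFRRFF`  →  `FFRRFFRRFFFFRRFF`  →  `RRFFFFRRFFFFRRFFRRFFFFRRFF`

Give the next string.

This is a Fibonacci-style word recurrence s(k) = s(k−2)·s(k−1): e.g. RR·FF = RRFF.
The next term joins FFRRFFRRFFFFRRFF and RRFFFFRRFFFFRRFFRRFFFFRRFF.

FFRRFFRRFFFFRRFFRRFFFFRRFFFFRRFFRRFFFFRRFF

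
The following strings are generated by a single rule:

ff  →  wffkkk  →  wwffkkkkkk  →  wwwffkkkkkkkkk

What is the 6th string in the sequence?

wwwwwffkkkkkkkkkkkkkkk

s(k+1) = w·s(k)·kkk, so each term gains w as a prefix and kkk as a suffix.
From wwwffkkkkkkkkk, 2 further steps: wwwffkkkkkkkkk → wwwwffkkkkkkkkkkkk → (answer).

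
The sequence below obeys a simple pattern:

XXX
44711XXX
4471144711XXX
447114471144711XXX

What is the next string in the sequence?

The strings grow by a fixed prefix 44711 each time.
So the next term is 44711·447114471144711XXX.

44711447114471144711XXX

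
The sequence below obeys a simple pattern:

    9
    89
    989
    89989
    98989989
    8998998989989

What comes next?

989899898998998989989

Each term (from the third on) is the two preceding terms concatenated in order: term 3 = 9·89 = 989.
So term 7 is 98989989·8998998989989.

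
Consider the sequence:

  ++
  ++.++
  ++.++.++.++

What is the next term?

++.++.++.++.++.++.++.++

Each string is two copies of the previous one joined by '.'.
So the next term is two copies of ++.++.++.++ with '.' between the halves.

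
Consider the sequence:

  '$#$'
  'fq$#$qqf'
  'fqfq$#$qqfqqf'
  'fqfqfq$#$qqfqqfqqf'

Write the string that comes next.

fqfqfqfq$#$qqfqqfqqfqqf

s(k+1) = fq·s(k)·qqf, so each term gains fq as a prefix and qqf as a suffix.
One more step from fqfqfq$#$qqfqqfqqf gives the answer.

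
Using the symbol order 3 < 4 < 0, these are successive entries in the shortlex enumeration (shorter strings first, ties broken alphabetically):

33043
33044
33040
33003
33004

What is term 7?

34333

Advancing 2 positions from 33004 through 33004 → 33000 reaches term 7.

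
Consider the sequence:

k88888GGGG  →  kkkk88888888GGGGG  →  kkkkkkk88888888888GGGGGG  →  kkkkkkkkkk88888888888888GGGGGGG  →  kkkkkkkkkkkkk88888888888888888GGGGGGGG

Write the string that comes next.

kkkkkkkkkkkkkkkk88888888888888888888GGGGGGGGG

Reading off run lengths: k runs 1, 4, 7, 10, 13; 8 runs 5, 8, 11, 14, 17; G runs 4, 5, 6, 7, 8 — each is linear in n (n = 1, 2, …).
For the next term, n = 6, so the run lengths are 16, 20, 9.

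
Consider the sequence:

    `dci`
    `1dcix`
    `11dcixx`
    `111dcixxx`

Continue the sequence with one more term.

Each term wraps the previous one in 1 on the left and x on the right.
Applying this once more to 111dcixxx:

1111dcixxxx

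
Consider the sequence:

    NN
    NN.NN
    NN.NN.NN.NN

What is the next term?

Every step duplicates the string with '.' between the halves.
Doubling NN.NN.NN.NN with '.' between the halves:

NN.NN.NN.NN.NN.NN.NN.NN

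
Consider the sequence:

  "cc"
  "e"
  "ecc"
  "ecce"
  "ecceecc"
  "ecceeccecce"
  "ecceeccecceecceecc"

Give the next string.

Each term (from the third on) is the previous term followed by the one before it: term 3 = e·cc = ecc.
Continuing: ecceeccecceecceecc · ecceeccecce gives term 8.

ecceeccecceecceeccecceeccecce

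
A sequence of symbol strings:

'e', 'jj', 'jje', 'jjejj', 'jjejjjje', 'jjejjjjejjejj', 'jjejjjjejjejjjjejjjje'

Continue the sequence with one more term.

jjejjjjejjejjjjejjjjejjejjjjejjejj

This is a Fibonacci-style word recurrence s(k) = s(k−1)·s(k−2): e.g. jj·e = jje.
The next term joins jjejjjjejjejjjjejjjje and jjejjjjejjejj.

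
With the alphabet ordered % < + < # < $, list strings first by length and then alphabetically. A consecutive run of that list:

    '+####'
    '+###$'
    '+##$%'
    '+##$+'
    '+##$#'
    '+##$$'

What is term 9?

Continuing the enumeration 3 steps past +##$$: +##$$ → +#$%% → +#$%+ → (answer).

+#$%#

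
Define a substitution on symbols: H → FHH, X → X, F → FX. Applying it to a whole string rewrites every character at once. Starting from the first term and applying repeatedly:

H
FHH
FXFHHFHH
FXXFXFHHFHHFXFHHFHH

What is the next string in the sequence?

Replace each of the 19 characters of FXXFXFHHFHHFXFHHFHH in place — FX X X FX X FX FHH FHH FX FHH FHH FX X FX FHH FHH FX FHH FHH — and concatenate.

FXXXFXXFXFHHFHHFXFHHFHHFXXFXFHHFHHFXFHHFHH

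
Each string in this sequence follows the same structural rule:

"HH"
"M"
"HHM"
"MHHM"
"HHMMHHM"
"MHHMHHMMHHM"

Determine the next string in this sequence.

HHMMHHMMHHMHHMMHHM

From term 3 onward, concatenate the second-to-last term with the last: HH·M = HHM, M·HHM = MHHM, …
Continuing: HHMMHHM · MHHMHHMMHHM gives term 7.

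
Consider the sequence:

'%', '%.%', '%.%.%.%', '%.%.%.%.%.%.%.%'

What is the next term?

s(k+1) = s(k)·.·s(k) — each term doubles the last with '.' between the halves.
One more doubling of %.%.%.%.%.%.%.% gives the answer.

%.%.%.%.%.%.%.%.%.%.%.%.%.%.%.%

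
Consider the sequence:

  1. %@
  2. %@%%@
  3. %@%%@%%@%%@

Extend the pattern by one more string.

Every step duplicates the string with '%' between the halves.
So the next term is two copies of %@%%@%%@%%@ with '%' between the halves.

%@%%@%%@%%@%%@%%@%%@%%@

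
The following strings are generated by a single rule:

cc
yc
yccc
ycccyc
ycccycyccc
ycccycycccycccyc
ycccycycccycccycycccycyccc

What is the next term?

ycccycycccycccycycccycycccycccycycccycccyc

Each term (from the third on) is the previous term followed by the one before it: term 3 = yc·cc = yccc.
Continuing: ycccycycccycccycycccycyccc · ycccycycccycccyc gives term 8.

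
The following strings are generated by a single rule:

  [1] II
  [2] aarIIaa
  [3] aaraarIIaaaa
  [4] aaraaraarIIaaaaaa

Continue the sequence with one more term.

s(k+1) = aar·s(k)·aa, so each term gains aar as a prefix and aa as a suffix.
Applying this once more to aaraaraarIIaaaaaa:

aaraaraaraarIIaaaaaaaa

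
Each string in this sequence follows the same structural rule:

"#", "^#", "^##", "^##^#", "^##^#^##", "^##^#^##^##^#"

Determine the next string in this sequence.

^##^#^##^##^#^##^#^##

This is a Fibonacci-style word recurrence s(k) = s(k−1)·s(k−2): e.g. ^#·# = ^##.
So term 7 is ^##^#^##^##^#·^##^#^##.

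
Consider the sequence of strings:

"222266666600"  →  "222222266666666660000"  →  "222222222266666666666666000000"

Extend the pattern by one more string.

222222222222266666666666666666600000000

The n-th term is 3n+1 2's then 4n+2 6's then 2n 0's (n = 1, 2, …).
Setting n = 4 gives 13, 18, 8 characters in each block.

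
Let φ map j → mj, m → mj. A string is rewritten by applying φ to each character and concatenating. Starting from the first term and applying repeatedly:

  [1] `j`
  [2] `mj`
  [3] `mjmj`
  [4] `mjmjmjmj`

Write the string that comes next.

mjmjmjmjmjmjmjmj

Expanding mjmjmjmj: m→mj, j→mj, m→mj, j→mj, m→mj, j→mj, m→mj, j→mj. Concatenated: mj mj mj mj mj mj mj mj.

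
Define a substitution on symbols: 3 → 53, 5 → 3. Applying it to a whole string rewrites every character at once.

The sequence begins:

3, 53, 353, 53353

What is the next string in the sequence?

Rewriting each symbol of 53353: 5→3, 3→53, 3→53, 5→3, 3→53, which concatenates to 3 53 53 3 53.

35353353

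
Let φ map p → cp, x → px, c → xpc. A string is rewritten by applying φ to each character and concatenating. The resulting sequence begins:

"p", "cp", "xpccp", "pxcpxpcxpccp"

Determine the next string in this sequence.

Apply φ to pxcpxpcxpccp symbol by symbol: p→cp, x→px, c→xpc, p→cp, x→px, p→cp, c→xpc, x→px, p→cp, c→xpc, c→xpc, p→cp; joined: cp px xpc cp px cp xpc px cp xpc xpc cp.

cppxxpccppxcpxpcpxcpxpcxpccp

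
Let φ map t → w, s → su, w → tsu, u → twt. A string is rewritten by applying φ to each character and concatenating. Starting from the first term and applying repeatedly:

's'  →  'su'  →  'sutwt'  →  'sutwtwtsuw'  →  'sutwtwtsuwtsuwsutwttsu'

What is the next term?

Replace each of the 22 characters of sutwtwtsuwtsuwsutwttsu in place — su twt w tsu w tsu w su twt tsu w su twt tsu su twt w tsu w w su twt — and concatenate.

sutwtwtsuwtsuwsutwttsuwsutwttsusutwtwtsuwwsutwt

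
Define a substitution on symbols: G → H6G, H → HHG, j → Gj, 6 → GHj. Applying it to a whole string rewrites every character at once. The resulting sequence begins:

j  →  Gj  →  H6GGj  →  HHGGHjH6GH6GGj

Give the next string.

Rewriting the 14 symbols of HHGGHjH6GH6GGj one by one yields HHG HHG H6G H6G HHG Gj HHG GHj H6G HHG GHj H6G H6G Gj; concatenated:

HHGHHGH6GH6GHHGGjHHGGHjH6GHHGGHjH6GH6GGj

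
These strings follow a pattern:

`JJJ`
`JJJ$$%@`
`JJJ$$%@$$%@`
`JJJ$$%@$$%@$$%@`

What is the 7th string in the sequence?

Every step adds $$%@ to the end: s(k+1) = s(k)·$$%@.
From JJJ$$%@$$%@$$%@, 3 further steps: JJJ$$%@$$%@$$%@ → JJJ$$%@$$%@$$%@$$%@ → JJJ$$%@$$%@$$%@$$%@$$%@ → (answer).

JJJ$$%@$$%@$$%@$$%@$$%@$$%@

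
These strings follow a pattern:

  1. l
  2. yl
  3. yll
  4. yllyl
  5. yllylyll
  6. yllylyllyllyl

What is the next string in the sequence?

yllylyllyllylyllylyll

From term 3 onward, concatenate the last term with the second-to-last: yl·l = yll, yll·yl = yllyl, …
So term 7 is yllylyllyllyl·yllylyll.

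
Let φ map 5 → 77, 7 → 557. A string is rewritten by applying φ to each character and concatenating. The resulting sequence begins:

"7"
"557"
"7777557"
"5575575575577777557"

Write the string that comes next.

77775577777557777755777775575575575575577777557

Replace each of the 19 characters of 5575575575577777557 in place — 77 77 557 77 77 557 77 77 557 77 77 557 557 557 557 557 77 77 557 — and concatenate.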